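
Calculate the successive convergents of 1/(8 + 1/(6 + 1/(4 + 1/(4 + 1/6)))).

0/1, 1/8, 6/49, 25/204, 106/865, 661/5394

Using the convergent recurrence p_i = a_i*p_{i-1} + p_{i-2}, q_i = a_i*q_{i-1} + q_{i-2} with p_{-2}=0, p_{-1}=1, q_{-2}=1, q_{-1}=0:
  i=0: a_0=0, p_0 = 0*1 + 0 = 0, q_0 = 0*0 + 1 = 1.
  i=1: a_1=8, p_1 = 8*0 + 1 = 1, q_1 = 8*1 + 0 = 8.
  i=2: a_2=6, p_2 = 6*1 + 0 = 6, q_2 = 6*8 + 1 = 49.
  i=3: a_3=4, p_3 = 4*6 + 1 = 25, q_3 = 4*49 + 8 = 204.
  i=4: a_4=4, p_4 = 4*25 + 6 = 106, q_4 = 4*204 + 49 = 865.
  i=5: a_5=6, p_5 = 6*106 + 25 = 661, q_5 = 6*865 + 204 = 5394.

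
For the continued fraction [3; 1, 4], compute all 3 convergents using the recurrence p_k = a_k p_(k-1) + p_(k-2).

3/1, 4/1, 19/5

Using the convergent recurrence p_i = a_i*p_{i-1} + p_{i-2}, q_i = a_i*q_{i-1} + q_{i-2} with p_{-2}=0, p_{-1}=1, q_{-2}=1, q_{-1}=0:
  i=0: a_0=3, p_0 = 3*1 + 0 = 3, q_0 = 3*0 + 1 = 1.
  i=1: a_1=1, p_1 = 1*3 + 1 = 4, q_1 = 1*1 + 0 = 1.
  i=2: a_2=4, p_2 = 4*4 + 3 = 19, q_2 = 4*1 + 1 = 5.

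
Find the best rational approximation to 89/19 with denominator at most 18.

75/16

Expand x = 89/19 as a continued fraction with the Euclidean algorithm:
  89 = 4*19 + 13, so a_0 = 4.
  19 = 1*13 + 6, so a_1 = 1.
  13 = 2*6 + 1, so a_2 = 2.
  6 = 6*1 + 0, so a_3 = 6.
so x = [4; 1, 2, 6].
Convergents (p_i = a_i*p_{i-1} + p_{i-2}, q_i = a_i*q_{i-1} + q_{i-2} with p_{-2}=0, p_{-1}=1, q_{-2}=1, q_{-1}=0), until the denominator exceeds 18:
  i=0: a_0=4, p_0 = 4*1 + 0 = 4, q_0 = 4*0 + 1 = 1.
  i=1: a_1=1, p_1 = 1*4 + 1 = 5, q_1 = 1*1 + 0 = 1.
  i=2: a_2=2, p_2 = 2*5 + 4 = 14, q_2 = 2*1 + 1 = 3.
  i=3: a_3=6, p_3 = 6*14 + 5 = 89, q_3 = 6*3 + 1 = 19.
q_3 = 19 > 18, so the last convergent with denominator <= 18 is p_2/q_2 = 14/3.
The closest fraction with denominator <= 18 is either p_2/q_2 or the intermediate fraction (k*p_2 + p_1)/(k*q_2 + q_1) with the largest k >= 1 whose denominator stays <= 18; these approach x as k grows, and every other convergent or intermediate fraction in range is farther away.
Largest k: floor((18 - q_1)/q_2) = floor((18 - 1)/3) = 5.
That gives (5*14 + 5)/(5*3 + 1) = 75/16.
Compare the errors: |x - 14/3| = |89*3 - 14*19|/(19*3) = 1/57, and |x - 75/16| = |89*16 - 75*19|/(19*16) = 1/304.
Cross-multiplying, 1*57 = 57 < 304 = 1*304, so 1/304 is smaller: the intermediate fraction 75/16 is closer to x than 14/3.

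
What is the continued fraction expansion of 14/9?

Run the Euclidean algorithm on 14 and 9; the successive quotients are the partial quotients a_0, a_1, ... (each step inverts the fractional part left over by the previous one):
  14 = 1*9 + 5, so a_0 = 1.
  9 = 1*5 + 4, so a_1 = 1.
  5 = 1*4 + 1, so a_2 = 1.
  4 = 4*1 + 0, so a_3 = 4.
The remainder reaches 0 after 4 divisions, so the expansion has 4 partial quotients, read off in order.

[1; 1, 1, 4]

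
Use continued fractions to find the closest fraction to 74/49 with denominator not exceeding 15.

Expand x = 74/49 as a continued fraction with the Euclidean algorithm:
  74 = 1*49 + 25, so a_0 = 1.
  49 = 1*25 + 24, so a_1 = 1.
  25 = 1*24 + 1, so a_2 = 1.
  24 = 24*1 + 0, so a_3 = 24.
so x = [1; 1, 1, 24].
Convergents (p_i = a_i*p_{i-1} + p_{i-2}, q_i = a_i*q_{i-1} + q_{i-2} with p_{-2}=0, p_{-1}=1, q_{-2}=1, q_{-1}=0), until the denominator exceeds 15:
  i=0: a_0=1, p_0 = 1*1 + 0 = 1, q_0 = 1*0 + 1 = 1.
  i=1: a_1=1, p_1 = 1*1 + 1 = 2, q_1 = 1*1 + 0 = 1.
  i=2: a_2=1, p_2 = 1*2 + 1 = 3, q_2 = 1*1 + 1 = 2.
  i=3: a_3=24, p_3 = 24*3 + 2 = 74, q_3 = 24*2 + 1 = 49.
q_3 = 49 > 15, so the last convergent with denominator <= 15 is p_2/q_2 = 3/2.
The closest fraction with denominator <= 15 is either p_2/q_2 or the intermediate fraction (k*p_2 + p_1)/(k*q_2 + q_1) with the largest k >= 1 whose denominator stays <= 15; these approach x as k grows, and every other convergent or intermediate fraction in range is farther away.
Largest k: floor((15 - q_1)/q_2) = floor((15 - 1)/2) = 7.
That gives (7*3 + 2)/(7*2 + 1) = 23/15.
Compare the errors: |x - 3/2| = |74*2 - 3*49|/(49*2) = 1/98, and |x - 23/15| = |74*15 - 23*49|/(49*15) = 17/735.
Cross-multiplying, 1*735 = 735 < 1666 = 17*98, so 1/98 is smaller: the convergent 3/2 is closer to x than 23/15.

3/2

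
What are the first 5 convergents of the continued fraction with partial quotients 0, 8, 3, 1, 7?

0/1, 1/8, 3/25, 4/33, 31/256

Using the convergent recurrence p_i = a_i*p_{i-1} + p_{i-2}, q_i = a_i*q_{i-1} + q_{i-2} with p_{-2}=0, p_{-1}=1, q_{-2}=1, q_{-1}=0:
  i=0: a_0=0, p_0 = 0*1 + 0 = 0, q_0 = 0*0 + 1 = 1.
  i=1: a_1=8, p_1 = 8*0 + 1 = 1, q_1 = 8*1 + 0 = 8.
  i=2: a_2=3, p_2 = 3*1 + 0 = 3, q_2 = 3*8 + 1 = 25.
  i=3: a_3=1, p_3 = 1*3 + 1 = 4, q_3 = 1*25 + 8 = 33.
  i=4: a_4=7, p_4 = 7*4 + 3 = 31, q_4 = 7*33 + 25 = 256.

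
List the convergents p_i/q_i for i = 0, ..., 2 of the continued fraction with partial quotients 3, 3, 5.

Using the convergent recurrence p_i = a_i*p_{i-1} + p_{i-2}, q_i = a_i*q_{i-1} + q_{i-2} with p_{-2}=0, p_{-1}=1, q_{-2}=1, q_{-1}=0:
  i=0: a_0=3, p_0 = 3*1 + 0 = 3, q_0 = 3*0 + 1 = 1.
  i=1: a_1=3, p_1 = 3*3 + 1 = 10, q_1 = 3*1 + 0 = 3.
  i=2: a_2=5, p_2 = 5*10 + 3 = 53, q_2 = 5*3 + 1 = 16.

3/1, 10/3, 53/16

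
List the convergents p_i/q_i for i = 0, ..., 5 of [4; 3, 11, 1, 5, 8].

Using the convergent recurrence p_i = a_i*p_{i-1} + p_{i-2}, q_i = a_i*q_{i-1} + q_{i-2} with p_{-2}=0, p_{-1}=1, q_{-2}=1, q_{-1}=0:
  i=0: a_0=4, p_0 = 4*1 + 0 = 4, q_0 = 4*0 + 1 = 1.
  i=1: a_1=3, p_1 = 3*4 + 1 = 13, q_1 = 3*1 + 0 = 3.
  i=2: a_2=11, p_2 = 11*13 + 4 = 147, q_2 = 11*3 + 1 = 34.
  i=3: a_3=1, p_3 = 1*147 + 13 = 160, q_3 = 1*34 + 3 = 37.
  i=4: a_4=5, p_4 = 5*160 + 147 = 947, q_4 = 5*37 + 34 = 219.
  i=5: a_5=8, p_5 = 8*947 + 160 = 7736, q_5 = 8*219 + 37 = 1789.

4/1, 13/3, 147/34, 160/37, 947/219, 7736/1789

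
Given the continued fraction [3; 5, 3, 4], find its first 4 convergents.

3/1, 16/5, 51/16, 220/69

Using the convergent recurrence p_i = a_i*p_{i-1} + p_{i-2}, q_i = a_i*q_{i-1} + q_{i-2} with p_{-2}=0, p_{-1}=1, q_{-2}=1, q_{-1}=0:
  i=0: a_0=3, p_0 = 3*1 + 0 = 3, q_0 = 3*0 + 1 = 1.
  i=1: a_1=5, p_1 = 5*3 + 1 = 16, q_1 = 5*1 + 0 = 5.
  i=2: a_2=3, p_2 = 3*16 + 3 = 51, q_2 = 3*5 + 1 = 16.
  i=3: a_3=4, p_3 = 4*51 + 16 = 220, q_3 = 4*16 + 5 = 69.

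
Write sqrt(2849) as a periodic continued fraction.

[53; (2, 1, 1, 1, 14, 1, 1, 1, 2, 106)]

Write x_i = (sqrt(2849) + m_i)/d_i with (m_0, d_0) = (0, 1). a_0 = floor(sqrt(2849)) = 53, since 53^2 = 2809 <= 2849 < 2916 = 54^2.
Iterate m_{i+1} = d_i*a_i - m_i, d_{i+1} = (2849 - m_{i+1}^2)/d_i, a_{i+1} = floor((a_0 + m_{i+1})/d_{i+1}):
  m_1 = 1*53 - 0 = 53, d_1 = (2849 - 53^2)/1 = 40/1 = 40, a_1 = floor((53 + 53)/40) = 2.
  m_2 = 40*2 - 53 = 27, d_2 = (2849 - 27^2)/40 = 2120/40 = 53, a_2 = floor((53 + 27)/53) = 1.
  m_3 = 53*1 - 27 = 26, d_3 = (2849 - 26^2)/53 = 2173/53 = 41, a_3 = floor((53 + 26)/41) = 1.
  m_4 = 41*1 - 26 = 15, d_4 = (2849 - 15^2)/41 = 2624/41 = 64, a_4 = floor((53 + 15)/64) = 1.
  m_5 = 64*1 - 15 = 49, d_5 = (2849 - 49^2)/64 = 448/64 = 7, a_5 = floor((53 + 49)/7) = 14.
  m_6 = 7*14 - 49 = 49, d_6 = (2849 - 49^2)/7 = 448/7 = 64, a_6 = floor((53 + 49)/64) = 1.
  m_7 = 64*1 - 49 = 15, d_7 = (2849 - 15^2)/64 = 2624/64 = 41, a_7 = floor((53 + 15)/41) = 1.
  m_8 = 41*1 - 15 = 26, d_8 = (2849 - 26^2)/41 = 2173/41 = 53, a_8 = floor((53 + 26)/53) = 1.
  m_9 = 53*1 - 26 = 27, d_9 = (2849 - 27^2)/53 = 2120/53 = 40, a_9 = floor((53 + 27)/40) = 2.
  m_10 = 40*2 - 27 = 53, d_10 = (2849 - 53^2)/40 = 40/40 = 1, a_10 = floor((53 + 53)/1) = 106.
  m_11 = 1*106 - 53 = 53, d_11 = (2849 - 53^2)/1 = 40/1 = 40: (m_11, d_11) = (m_1, d_1) = (53, 40), so from here the quotients repeat a_1, ..., a_10; the period length is 10.
Hence the expansion of sqrt(2849) is a_0 = 53 followed by the repeating block 2, 1, 1, 1, 14, 1, 1, 1, 2, 106 (period 10).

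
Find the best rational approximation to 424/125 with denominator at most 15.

Expand x = 424/125 as a continued fraction with the Euclidean algorithm:
  424 = 3*125 + 49, so a_0 = 3.
  125 = 2*49 + 27, so a_1 = 2.
  49 = 1*27 + 22, so a_2 = 1.
  27 = 1*22 + 5, so a_3 = 1.
  22 = 4*5 + 2, so a_4 = 4.
  5 = 2*2 + 1, so a_5 = 2.
  2 = 2*1 + 0, so a_6 = 2.
so x = [3; 2, 1, 1, 4, 2, 2].
Convergents (p_i = a_i*p_{i-1} + p_{i-2}, q_i = a_i*q_{i-1} + q_{i-2} with p_{-2}=0, p_{-1}=1, q_{-2}=1, q_{-1}=0), until the denominator exceeds 15:
  i=0: a_0=3, p_0 = 3*1 + 0 = 3, q_0 = 3*0 + 1 = 1.
  i=1: a_1=2, p_1 = 2*3 + 1 = 7, q_1 = 2*1 + 0 = 2.
  i=2: a_2=1, p_2 = 1*7 + 3 = 10, q_2 = 1*2 + 1 = 3.
  i=3: a_3=1, p_3 = 1*10 + 7 = 17, q_3 = 1*3 + 2 = 5.
  i=4: a_4=4, p_4 = 4*17 + 10 = 78, q_4 = 4*5 + 3 = 23.
q_4 = 23 > 15, so the last convergent with denominator <= 15 is p_3/q_3 = 17/5.
The closest fraction with denominator <= 15 is either p_3/q_3 or the intermediate fraction (k*p_3 + p_2)/(k*q_3 + q_2) with the largest k >= 1 whose denominator stays <= 15; these approach x as k grows, and every other convergent or intermediate fraction in range is farther away.
Largest k: floor((15 - q_2)/q_3) = floor((15 - 3)/5) = 2.
That gives (2*17 + 10)/(2*5 + 3) = 44/13.
Compare the errors: |x - 17/5| = |424*5 - 17*125|/(125*5) = 5/625, and |x - 44/13| = |424*13 - 44*125|/(125*13) = 12/1625.
Cross-multiplying, 12*625 = 7500 < 8125 = 5*1625, so 12/1625 is smaller: the intermediate fraction 44/13 is closer to x than 17/5.

44/13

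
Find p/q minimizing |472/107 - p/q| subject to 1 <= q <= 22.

Expand x = 472/107 as a continued fraction with the Euclidean algorithm:
  472 = 4*107 + 44, so a_0 = 4.
  107 = 2*44 + 19, so a_1 = 2.
  44 = 2*19 + 6, so a_2 = 2.
  19 = 3*6 + 1, so a_3 = 3.
  6 = 6*1 + 0, so a_4 = 6.
so x = [4; 2, 2, 3, 6].
Convergents (p_i = a_i*p_{i-1} + p_{i-2}, q_i = a_i*q_{i-1} + q_{i-2} with p_{-2}=0, p_{-1}=1, q_{-2}=1, q_{-1}=0), until the denominator exceeds 22:
  i=0: a_0=4, p_0 = 4*1 + 0 = 4, q_0 = 4*0 + 1 = 1.
  i=1: a_1=2, p_1 = 2*4 + 1 = 9, q_1 = 2*1 + 0 = 2.
  i=2: a_2=2, p_2 = 2*9 + 4 = 22, q_2 = 2*2 + 1 = 5.
  i=3: a_3=3, p_3 = 3*22 + 9 = 75, q_3 = 3*5 + 2 = 17.
  i=4: a_4=6, p_4 = 6*75 + 22 = 472, q_4 = 6*17 + 5 = 107.
q_4 = 107 > 22, so the last convergent with denominator <= 22 is p_3/q_3 = 75/17.
The closest fraction with denominator <= 22 is either p_3/q_3 or the intermediate fraction (k*p_3 + p_2)/(k*q_3 + q_2) with the largest k >= 1 whose denominator stays <= 22; these approach x as k grows, and every other convergent or intermediate fraction in range is farther away.
Largest k: floor((22 - q_2)/q_3) = floor((22 - 5)/17) = 1.
That gives (1*75 + 22)/(1*17 + 5) = 97/22.
Compare the errors: |x - 75/17| = |472*17 - 75*107|/(107*17) = 1/1819, and |x - 97/22| = |472*22 - 97*107|/(107*22) = 5/2354.
Cross-multiplying, 1*2354 = 2354 < 9095 = 5*1819, so 1/1819 is smaller: the convergent 75/17 is closer to x than 97/22.

75/17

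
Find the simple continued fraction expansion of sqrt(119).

Write x_i = (sqrt(119) + m_i)/d_i with (m_0, d_0) = (0, 1). a_0 = floor(sqrt(119)) = 10, since 10^2 = 100 <= 119 < 121 = 11^2.
Iterate m_{i+1} = d_i*a_i - m_i, d_{i+1} = (119 - m_{i+1}^2)/d_i, a_{i+1} = floor((a_0 + m_{i+1})/d_{i+1}):
  m_1 = 1*10 - 0 = 10, d_1 = (119 - 10^2)/1 = 19/1 = 19, a_1 = floor((10 + 10)/19) = 1.
  m_2 = 19*1 - 10 = 9, d_2 = (119 - 9^2)/19 = 38/19 = 2, a_2 = floor((10 + 9)/2) = 9.
  m_3 = 2*9 - 9 = 9, d_3 = (119 - 9^2)/2 = 38/2 = 19, a_3 = floor((10 + 9)/19) = 1.
  m_4 = 19*1 - 9 = 10, d_4 = (119 - 10^2)/19 = 19/19 = 1, a_4 = floor((10 + 10)/1) = 20.
  m_5 = 1*20 - 10 = 10, d_5 = (119 - 10^2)/1 = 19/1 = 19: (m_5, d_5) = (m_1, d_1) = (10, 19), so from here the quotients repeat a_1, ..., a_4; the period length is 4.
Hence the expansion of sqrt(119) is a_0 = 10 followed by the repeating block 1, 9, 1, 20 (period 4).

[10; (1, 9, 1, 20)]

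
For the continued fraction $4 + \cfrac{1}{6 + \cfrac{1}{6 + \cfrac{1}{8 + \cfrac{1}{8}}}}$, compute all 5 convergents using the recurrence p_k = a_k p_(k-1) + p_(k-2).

Using the convergent recurrence p_i = a_i*p_{i-1} + p_{i-2}, q_i = a_i*q_{i-1} + q_{i-2} with p_{-2}=0, p_{-1}=1, q_{-2}=1, q_{-1}=0:
  i=0: a_0=4, p_0 = 4*1 + 0 = 4, q_0 = 4*0 + 1 = 1.
  i=1: a_1=6, p_1 = 6*4 + 1 = 25, q_1 = 6*1 + 0 = 6.
  i=2: a_2=6, p_2 = 6*25 + 4 = 154, q_2 = 6*6 + 1 = 37.
  i=3: a_3=8, p_3 = 8*154 + 25 = 1257, q_3 = 8*37 + 6 = 302.
  i=4: a_4=8, p_4 = 8*1257 + 154 = 10210, q_4 = 8*302 + 37 = 2453.

4/1, 25/6, 154/37, 1257/302, 10210/2453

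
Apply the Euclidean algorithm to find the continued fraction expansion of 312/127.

Run the Euclidean algorithm on 312 and 127; the successive quotients are the partial quotients a_0, a_1, ... (each step inverts the fractional part left over by the previous one):
  312 = 2*127 + 58, so a_0 = 2.
  127 = 2*58 + 11, so a_1 = 2.
  58 = 5*11 + 3, so a_2 = 5.
  11 = 3*3 + 2, so a_3 = 3.
  3 = 1*2 + 1, so a_4 = 1.
  2 = 2*1 + 0, so a_5 = 2.
The remainder reaches 0 after 6 divisions, so the expansion has 6 partial quotients, read off in order.

[2; 2, 5, 3, 1, 2]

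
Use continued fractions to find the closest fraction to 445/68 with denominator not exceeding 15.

72/11

Expand x = 445/68 as a continued fraction with the Euclidean algorithm:
  445 = 6*68 + 37, so a_0 = 6.
  68 = 1*37 + 31, so a_1 = 1.
  37 = 1*31 + 6, so a_2 = 1.
  31 = 5*6 + 1, so a_3 = 5.
  6 = 6*1 + 0, so a_4 = 6.
so x = [6; 1, 1, 5, 6].
Convergents (p_i = a_i*p_{i-1} + p_{i-2}, q_i = a_i*q_{i-1} + q_{i-2} with p_{-2}=0, p_{-1}=1, q_{-2}=1, q_{-1}=0), until the denominator exceeds 15:
  i=0: a_0=6, p_0 = 6*1 + 0 = 6, q_0 = 6*0 + 1 = 1.
  i=1: a_1=1, p_1 = 1*6 + 1 = 7, q_1 = 1*1 + 0 = 1.
  i=2: a_2=1, p_2 = 1*7 + 6 = 13, q_2 = 1*1 + 1 = 2.
  i=3: a_3=5, p_3 = 5*13 + 7 = 72, q_3 = 5*2 + 1 = 11.
  i=4: a_4=6, p_4 = 6*72 + 13 = 445, q_4 = 6*11 + 2 = 68.
q_4 = 68 > 15, so the last convergent with denominator <= 15 is p_3/q_3 = 72/11.
The closest fraction with denominator <= 15 is either p_3/q_3 or the intermediate fraction (k*p_3 + p_2)/(k*q_3 + q_2) with the largest k >= 1 whose denominator stays <= 15; these approach x as k grows, and every other convergent or intermediate fraction in range is farther away.
Largest k: floor((15 - q_2)/q_3) = floor((15 - 2)/11) = 1.
That gives (1*72 + 13)/(1*11 + 2) = 85/13.
Compare the errors: |x - 72/11| = |445*11 - 72*68|/(68*11) = 1/748, and |x - 85/13| = |445*13 - 85*68|/(68*13) = 5/884.
Cross-multiplying, 1*884 = 884 < 3740 = 5*748, so 1/748 is smaller: the convergent 72/11 is closer to x than 85/13.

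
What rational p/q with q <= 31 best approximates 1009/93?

217/20

Expand x = 1009/93 as a continued fraction with the Euclidean algorithm:
  1009 = 10*93 + 79, so a_0 = 10.
  93 = 1*79 + 14, so a_1 = 1.
  79 = 5*14 + 9, so a_2 = 5.
  14 = 1*9 + 5, so a_3 = 1.
  9 = 1*5 + 4, so a_4 = 1.
  5 = 1*4 + 1, so a_5 = 1.
  4 = 4*1 + 0, so a_6 = 4.
so x = [10; 1, 5, 1, 1, 1, 4].
Convergents (p_i = a_i*p_{i-1} + p_{i-2}, q_i = a_i*q_{i-1} + q_{i-2} with p_{-2}=0, p_{-1}=1, q_{-2}=1, q_{-1}=0), until the denominator exceeds 31:
  i=0: a_0=10, p_0 = 10*1 + 0 = 10, q_0 = 10*0 + 1 = 1.
  i=1: a_1=1, p_1 = 1*10 + 1 = 11, q_1 = 1*1 + 0 = 1.
  i=2: a_2=5, p_2 = 5*11 + 10 = 65, q_2 = 5*1 + 1 = 6.
  i=3: a_3=1, p_3 = 1*65 + 11 = 76, q_3 = 1*6 + 1 = 7.
  i=4: a_4=1, p_4 = 1*76 + 65 = 141, q_4 = 1*7 + 6 = 13.
  i=5: a_5=1, p_5 = 1*141 + 76 = 217, q_5 = 1*13 + 7 = 20.
  i=6: a_6=4, p_6 = 4*217 + 141 = 1009, q_6 = 4*20 + 13 = 93.
q_6 = 93 > 31, so the last convergent with denominator <= 31 is p_5/q_5 = 217/20.
The closest fraction with denominator <= 31 is either p_5/q_5 or the intermediate fraction (k*p_5 + p_4)/(k*q_5 + q_4) with the largest k >= 1 whose denominator stays <= 31; these approach x as k grows, and every other convergent or intermediate fraction in range is farther away.
Largest k: floor((31 - q_4)/q_5) = floor((31 - 13)/20) = 0.
Since k = 0, no intermediate fraction beyond p_5/q_5 has denominator <= 31, so the convergent 217/20 is the closest (its error is |1009*20 - 217*93|/(93*20) = 1/1860).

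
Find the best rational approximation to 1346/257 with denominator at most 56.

Expand x = 1346/257 as a continued fraction with the Euclidean algorithm:
  1346 = 5*257 + 61, so a_0 = 5.
  257 = 4*61 + 13, so a_1 = 4.
  61 = 4*13 + 9, so a_2 = 4.
  13 = 1*9 + 4, so a_3 = 1.
  9 = 2*4 + 1, so a_4 = 2.
  4 = 4*1 + 0, so a_5 = 4.
so x = [5; 4, 4, 1, 2, 4].
Convergents (p_i = a_i*p_{i-1} + p_{i-2}, q_i = a_i*q_{i-1} + q_{i-2} with p_{-2}=0, p_{-1}=1, q_{-2}=1, q_{-1}=0), until the denominator exceeds 56:
  i=0: a_0=5, p_0 = 5*1 + 0 = 5, q_0 = 5*0 + 1 = 1.
  i=1: a_1=4, p_1 = 4*5 + 1 = 21, q_1 = 4*1 + 0 = 4.
  i=2: a_2=4, p_2 = 4*21 + 5 = 89, q_2 = 4*4 + 1 = 17.
  i=3: a_3=1, p_3 = 1*89 + 21 = 110, q_3 = 1*17 + 4 = 21.
  i=4: a_4=2, p_4 = 2*110 + 89 = 309, q_4 = 2*21 + 17 = 59.
q_4 = 59 > 56, so the last convergent with denominator <= 56 is p_3/q_3 = 110/21.
The closest fraction with denominator <= 56 is either p_3/q_3 or the intermediate fraction (k*p_3 + p_2)/(k*q_3 + q_2) with the largest k >= 1 whose denominator stays <= 56; these approach x as k grows, and every other convergent or intermediate fraction in range is farther away.
Largest k: floor((56 - q_2)/q_3) = floor((56 - 17)/21) = 1.
That gives (1*110 + 89)/(1*21 + 17) = 199/38.
Compare the errors: |x - 110/21| = |1346*21 - 110*257|/(257*21) = 4/5397, and |x - 199/38| = |1346*38 - 199*257|/(257*38) = 5/9766.
Cross-multiplying, 5*5397 = 26985 < 39064 = 4*9766, so 5/9766 is smaller: the intermediate fraction 199/38 is closer to x than 110/21.

199/38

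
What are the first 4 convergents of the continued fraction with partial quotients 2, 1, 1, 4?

2/1, 3/1, 5/2, 23/9

Using the convergent recurrence p_i = a_i*p_{i-1} + p_{i-2}, q_i = a_i*q_{i-1} + q_{i-2} with p_{-2}=0, p_{-1}=1, q_{-2}=1, q_{-1}=0:
  i=0: a_0=2, p_0 = 2*1 + 0 = 2, q_0 = 2*0 + 1 = 1.
  i=1: a_1=1, p_1 = 1*2 + 1 = 3, q_1 = 1*1 + 0 = 1.
  i=2: a_2=1, p_2 = 1*3 + 2 = 5, q_2 = 1*1 + 1 = 2.
  i=3: a_3=4, p_3 = 4*5 + 3 = 23, q_3 = 4*2 + 1 = 9.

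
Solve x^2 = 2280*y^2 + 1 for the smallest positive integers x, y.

(x, y) = (191, 4)

First expand sqrt(2280) as a continued fraction. With x_i = (sqrt(2280) + m_i)/d_i and (m_0, d_0) = (0, 1): a_0 = floor(sqrt(2280)) = 47, since 47^2 = 2209 <= 2280 < 2304 = 48^2.
Iterate m_{i+1} = d_i*a_i - m_i, d_{i+1} = (2280 - m_{i+1}^2)/d_i, a_{i+1} = floor((a_0 + m_{i+1})/d_{i+1}):
  m_1 = 1*47 - 0 = 47, d_1 = (2280 - 47^2)/1 = 71/1 = 71, a_1 = floor((47 + 47)/71) = 1.
  m_2 = 71*1 - 47 = 24, d_2 = (2280 - 24^2)/71 = 1704/71 = 24, a_2 = floor((47 + 24)/24) = 2.
  m_3 = 24*2 - 24 = 24, d_3 = (2280 - 24^2)/24 = 1704/24 = 71, a_3 = floor((47 + 24)/71) = 1.
  m_4 = 71*1 - 24 = 47, d_4 = (2280 - 47^2)/71 = 71/71 = 1, a_4 = floor((47 + 47)/1) = 94.
  m_5 = 1*94 - 47 = 47, d_5 = (2280 - 47^2)/1 = 71/1 = 71: (m_5, d_5) = (m_1, d_1) = (47, 71), so from here the quotients repeat a_1, ..., a_4; the period length is 4.
So sqrt(2280) = [47; (1, 2, 1, 94)] with period length k = 4.
k is even, so the fundamental solution of x^2 - 2280y^2 = 1 is (p_{k-1}, q_{k-1}) = (p_3, q_3); compute convergents through index 3.
Convergents (p_i = a_i*p_{i-1} + p_{i-2}, q_i = a_i*q_{i-1} + q_{i-2} with p_{-2}=0, p_{-1}=1, q_{-2}=1, q_{-1}=0):
  i=0: a_0=47, p_0 = 47*1 + 0 = 47, q_0 = 47*0 + 1 = 1.
  i=1: a_1=1, p_1 = 1*47 + 1 = 48, q_1 = 1*1 + 0 = 1.
  i=2: a_2=2, p_2 = 2*48 + 47 = 143, q_2 = 2*1 + 1 = 3.
  i=3: a_3=1, p_3 = 1*143 + 48 = 191, q_3 = 1*3 + 1 = 4.
Check: 191^2 - 2280*4^2 = 36481 - 36480 = 1, so (x, y) = (191, 4) solves the equation, and by the theorem it is the least positive solution.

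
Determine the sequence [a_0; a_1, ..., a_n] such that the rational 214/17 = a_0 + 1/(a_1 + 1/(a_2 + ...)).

[12; 1, 1, 2, 3]

Run the Euclidean algorithm on 214 and 17; the successive quotients are the partial quotients a_0, a_1, ... (each step inverts the fractional part left over by the previous one):
  214 = 12*17 + 10, so a_0 = 12.
  17 = 1*10 + 7, so a_1 = 1.
  10 = 1*7 + 3, so a_2 = 1.
  7 = 2*3 + 1, so a_3 = 2.
  3 = 3*1 + 0, so a_4 = 3.
The remainder reaches 0 after 5 divisions, so the expansion has 5 partial quotients, read off in order.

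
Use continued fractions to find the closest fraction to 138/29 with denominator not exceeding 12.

Expand x = 138/29 as a continued fraction with the Euclidean algorithm:
  138 = 4*29 + 22, so a_0 = 4.
  29 = 1*22 + 7, so a_1 = 1.
  22 = 3*7 + 1, so a_2 = 3.
  7 = 7*1 + 0, so a_3 = 7.
so x = [4; 1, 3, 7].
Convergents (p_i = a_i*p_{i-1} + p_{i-2}, q_i = a_i*q_{i-1} + q_{i-2} with p_{-2}=0, p_{-1}=1, q_{-2}=1, q_{-1}=0), until the denominator exceeds 12:
  i=0: a_0=4, p_0 = 4*1 + 0 = 4, q_0 = 4*0 + 1 = 1.
  i=1: a_1=1, p_1 = 1*4 + 1 = 5, q_1 = 1*1 + 0 = 1.
  i=2: a_2=3, p_2 = 3*5 + 4 = 19, q_2 = 3*1 + 1 = 4.
  i=3: a_3=7, p_3 = 7*19 + 5 = 138, q_3 = 7*4 + 1 = 29.
q_3 = 29 > 12, so the last convergent with denominator <= 12 is p_2/q_2 = 19/4.
The closest fraction with denominator <= 12 is either p_2/q_2 or the intermediate fraction (k*p_2 + p_1)/(k*q_2 + q_1) with the largest k >= 1 whose denominator stays <= 12; these approach x as k grows, and every other convergent or intermediate fraction in range is farther away.
Largest k: floor((12 - q_1)/q_2) = floor((12 - 1)/4) = 2.
That gives (2*19 + 5)/(2*4 + 1) = 43/9.
Compare the errors: |x - 19/4| = |138*4 - 19*29|/(29*4) = 1/116, and |x - 43/9| = |138*9 - 43*29|/(29*9) = 5/261.
Cross-multiplying, 1*261 = 261 < 580 = 5*116, so 1/116 is smaller: the convergent 19/4 is closer to x than 43/9.

19/4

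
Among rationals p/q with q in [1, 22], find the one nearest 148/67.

42/19

Expand x = 148/67 as a continued fraction with the Euclidean algorithm:
  148 = 2*67 + 14, so a_0 = 2.
  67 = 4*14 + 11, so a_1 = 4.
  14 = 1*11 + 3, so a_2 = 1.
  11 = 3*3 + 2, so a_3 = 3.
  3 = 1*2 + 1, so a_4 = 1.
  2 = 2*1 + 0, so a_5 = 2.
so x = [2; 4, 1, 3, 1, 2].
Convergents (p_i = a_i*p_{i-1} + p_{i-2}, q_i = a_i*q_{i-1} + q_{i-2} with p_{-2}=0, p_{-1}=1, q_{-2}=1, q_{-1}=0), until the denominator exceeds 22:
  i=0: a_0=2, p_0 = 2*1 + 0 = 2, q_0 = 2*0 + 1 = 1.
  i=1: a_1=4, p_1 = 4*2 + 1 = 9, q_1 = 4*1 + 0 = 4.
  i=2: a_2=1, p_2 = 1*9 + 2 = 11, q_2 = 1*4 + 1 = 5.
  i=3: a_3=3, p_3 = 3*11 + 9 = 42, q_3 = 3*5 + 4 = 19.
  i=4: a_4=1, p_4 = 1*42 + 11 = 53, q_4 = 1*19 + 5 = 24.
q_4 = 24 > 22, so the last convergent with denominator <= 22 is p_3/q_3 = 42/19.
The closest fraction with denominator <= 22 is either p_3/q_3 or the intermediate fraction (k*p_3 + p_2)/(k*q_3 + q_2) with the largest k >= 1 whose denominator stays <= 22; these approach x as k grows, and every other convergent or intermediate fraction in range is farther away.
Largest k: floor((22 - q_2)/q_3) = floor((22 - 5)/19) = 0.
Since k = 0, no intermediate fraction beyond p_3/q_3 has denominator <= 22, so the convergent 42/19 is the closest (its error is |148*19 - 42*67|/(67*19) = 2/1273).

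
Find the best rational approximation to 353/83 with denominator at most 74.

Expand x = 353/83 as a continued fraction with the Euclidean algorithm:
  353 = 4*83 + 21, so a_0 = 4.
  83 = 3*21 + 20, so a_1 = 3.
  21 = 1*20 + 1, so a_2 = 1.
  20 = 20*1 + 0, so a_3 = 20.
so x = [4; 3, 1, 20].
Convergents (p_i = a_i*p_{i-1} + p_{i-2}, q_i = a_i*q_{i-1} + q_{i-2} with p_{-2}=0, p_{-1}=1, q_{-2}=1, q_{-1}=0), until the denominator exceeds 74:
  i=0: a_0=4, p_0 = 4*1 + 0 = 4, q_0 = 4*0 + 1 = 1.
  i=1: a_1=3, p_1 = 3*4 + 1 = 13, q_1 = 3*1 + 0 = 3.
  i=2: a_2=1, p_2 = 1*13 + 4 = 17, q_2 = 1*3 + 1 = 4.
  i=3: a_3=20, p_3 = 20*17 + 13 = 353, q_3 = 20*4 + 3 = 83.
q_3 = 83 > 74, so the last convergent with denominator <= 74 is p_2/q_2 = 17/4.
The closest fraction with denominator <= 74 is either p_2/q_2 or the intermediate fraction (k*p_2 + p_1)/(k*q_2 + q_1) with the largest k >= 1 whose denominator stays <= 74; these approach x as k grows, and every other convergent or intermediate fraction in range is farther away.
Largest k: floor((74 - q_1)/q_2) = floor((74 - 3)/4) = 17.
That gives (17*17 + 13)/(17*4 + 3) = 302/71.
Compare the errors: |x - 17/4| = |353*4 - 17*83|/(83*4) = 1/332, and |x - 302/71| = |353*71 - 302*83|/(83*71) = 3/5893.
Cross-multiplying, 3*332 = 996 < 5893 = 1*5893, so 3/5893 is smaller: the intermediate fraction 302/71 is closer to x than 17/4.

302/71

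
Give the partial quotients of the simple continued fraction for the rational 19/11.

Run the Euclidean algorithm on 19 and 11; the successive quotients are the partial quotients a_0, a_1, ... (each step inverts the fractional part left over by the previous one):
  19 = 1*11 + 8, so a_0 = 1.
  11 = 1*8 + 3, so a_1 = 1.
  8 = 2*3 + 2, so a_2 = 2.
  3 = 1*2 + 1, so a_3 = 1.
  2 = 2*1 + 0, so a_4 = 2.
The remainder reaches 0 after 5 divisions, so the expansion has 5 partial quotients, read off in order.

[1; 1, 2, 1, 2]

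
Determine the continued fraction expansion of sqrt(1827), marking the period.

[42; (1, 2, 1, 8, 1, 2, 1, 84)]

Write x_i = (sqrt(1827) + m_i)/d_i with (m_0, d_0) = (0, 1). a_0 = floor(sqrt(1827)) = 42, since 42^2 = 1764 <= 1827 < 1849 = 43^2.
Iterate m_{i+1} = d_i*a_i - m_i, d_{i+1} = (1827 - m_{i+1}^2)/d_i, a_{i+1} = floor((a_0 + m_{i+1})/d_{i+1}):
  m_1 = 1*42 - 0 = 42, d_1 = (1827 - 42^2)/1 = 63/1 = 63, a_1 = floor((42 + 42)/63) = 1.
  m_2 = 63*1 - 42 = 21, d_2 = (1827 - 21^2)/63 = 1386/63 = 22, a_2 = floor((42 + 21)/22) = 2.
  m_3 = 22*2 - 21 = 23, d_3 = (1827 - 23^2)/22 = 1298/22 = 59, a_3 = floor((42 + 23)/59) = 1.
  m_4 = 59*1 - 23 = 36, d_4 = (1827 - 36^2)/59 = 531/59 = 9, a_4 = floor((42 + 36)/9) = 8.
  m_5 = 9*8 - 36 = 36, d_5 = (1827 - 36^2)/9 = 531/9 = 59, a_5 = floor((42 + 36)/59) = 1.
  m_6 = 59*1 - 36 = 23, d_6 = (1827 - 23^2)/59 = 1298/59 = 22, a_6 = floor((42 + 23)/22) = 2.
  m_7 = 22*2 - 23 = 21, d_7 = (1827 - 21^2)/22 = 1386/22 = 63, a_7 = floor((42 + 21)/63) = 1.
  m_8 = 63*1 - 21 = 42, d_8 = (1827 - 42^2)/63 = 63/63 = 1, a_8 = floor((42 + 42)/1) = 84.
  m_9 = 1*84 - 42 = 42, d_9 = (1827 - 42^2)/1 = 63/1 = 63: (m_9, d_9) = (m_1, d_1) = (42, 63), so from here the quotients repeat a_1, ..., a_8; the period length is 8.
Hence the expansion of sqrt(1827) is a_0 = 42 followed by the repeating block 1, 2, 1, 8, 1, 2, 1, 84 (period 8).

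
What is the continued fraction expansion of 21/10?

Run the Euclidean algorithm on 21 and 10; the successive quotients are the partial quotients a_0, a_1, ... (each step inverts the fractional part left over by the previous one):
  21 = 2*10 + 1, so a_0 = 2.
  10 = 10*1 + 0, so a_1 = 10.
The remainder reaches 0 after 2 divisions, so the expansion has 2 partial quotients, read off in order.

[2; 10]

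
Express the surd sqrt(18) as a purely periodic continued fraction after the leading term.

Write x_i = (sqrt(18) + m_i)/d_i with (m_0, d_0) = (0, 1). a_0 = floor(sqrt(18)) = 4, since 4^2 = 16 <= 18 < 25 = 5^2.
Iterate m_{i+1} = d_i*a_i - m_i, d_{i+1} = (18 - m_{i+1}^2)/d_i, a_{i+1} = floor((a_0 + m_{i+1})/d_{i+1}):
  m_1 = 1*4 - 0 = 4, d_1 = (18 - 4^2)/1 = 2/1 = 2, a_1 = floor((4 + 4)/2) = 4.
  m_2 = 2*4 - 4 = 4, d_2 = (18 - 4^2)/2 = 2/2 = 1, a_2 = floor((4 + 4)/1) = 8.
  m_3 = 1*8 - 4 = 4, d_3 = (18 - 4^2)/1 = 2/1 = 2: (m_3, d_3) = (m_1, d_1) = (4, 2), so from here the quotients repeat a_1, a_2; the period length is 2.
Hence the expansion of sqrt(18) is a_0 = 4 followed by the repeating block 4, 8 (period 2).

[4; (4, 8)]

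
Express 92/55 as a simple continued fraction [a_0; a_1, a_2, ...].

[1; 1, 2, 18]

Run the Euclidean algorithm on 92 and 55; the successive quotients are the partial quotients a_0, a_1, ... (each step inverts the fractional part left over by the previous one):
  92 = 1*55 + 37, so a_0 = 1.
  55 = 1*37 + 18, so a_1 = 1.
  37 = 2*18 + 1, so a_2 = 2.
  18 = 18*1 + 0, so a_3 = 18.
The remainder reaches 0 after 4 divisions, so the expansion has 4 partial quotients, read off in order.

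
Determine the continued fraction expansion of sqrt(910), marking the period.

[30; (6, 60)]

Write x_i = (sqrt(910) + m_i)/d_i with (m_0, d_0) = (0, 1). a_0 = floor(sqrt(910)) = 30, since 30^2 = 900 <= 910 < 961 = 31^2.
Iterate m_{i+1} = d_i*a_i - m_i, d_{i+1} = (910 - m_{i+1}^2)/d_i, a_{i+1} = floor((a_0 + m_{i+1})/d_{i+1}):
  m_1 = 1*30 - 0 = 30, d_1 = (910 - 30^2)/1 = 10/1 = 10, a_1 = floor((30 + 30)/10) = 6.
  m_2 = 10*6 - 30 = 30, d_2 = (910 - 30^2)/10 = 10/10 = 1, a_2 = floor((30 + 30)/1) = 60.
  m_3 = 1*60 - 30 = 30, d_3 = (910 - 30^2)/1 = 10/1 = 10: (m_3, d_3) = (m_1, d_1) = (30, 10), so from here the quotients repeat a_1, a_2; the period length is 2.
Hence the expansion of sqrt(910) is a_0 = 30 followed by the repeating block 6, 60 (period 2).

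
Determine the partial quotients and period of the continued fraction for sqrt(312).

Write x_i = (sqrt(312) + m_i)/d_i with (m_0, d_0) = (0, 1). a_0 = floor(sqrt(312)) = 17, since 17^2 = 289 <= 312 < 324 = 18^2.
Iterate m_{i+1} = d_i*a_i - m_i, d_{i+1} = (312 - m_{i+1}^2)/d_i, a_{i+1} = floor((a_0 + m_{i+1})/d_{i+1}):
  m_1 = 1*17 - 0 = 17, d_1 = (312 - 17^2)/1 = 23/1 = 23, a_1 = floor((17 + 17)/23) = 1.
  m_2 = 23*1 - 17 = 6, d_2 = (312 - 6^2)/23 = 276/23 = 12, a_2 = floor((17 + 6)/12) = 1.
  m_3 = 12*1 - 6 = 6, d_3 = (312 - 6^2)/12 = 276/12 = 23, a_3 = floor((17 + 6)/23) = 1.
  m_4 = 23*1 - 6 = 17, d_4 = (312 - 17^2)/23 = 23/23 = 1, a_4 = floor((17 + 17)/1) = 34.
  m_5 = 1*34 - 17 = 17, d_5 = (312 - 17^2)/1 = 23/1 = 23: (m_5, d_5) = (m_1, d_1) = (17, 23), so from here the quotients repeat a_1, ..., a_4; the period length is 4.
Hence the expansion of sqrt(312) is a_0 = 17 followed by the repeating block 1, 1, 1, 34 (period 4).

[17; (1, 1, 1, 34)]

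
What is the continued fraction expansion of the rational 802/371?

[2; 6, 5, 2, 5]

Run the Euclidean algorithm on 802 and 371; the successive quotients are the partial quotients a_0, a_1, ... (each step inverts the fractional part left over by the previous one):
  802 = 2*371 + 60, so a_0 = 2.
  371 = 6*60 + 11, so a_1 = 6.
  60 = 5*11 + 5, so a_2 = 5.
  11 = 2*5 + 1, so a_3 = 2.
  5 = 5*1 + 0, so a_4 = 5.
The remainder reaches 0 after 5 divisions, so the expansion has 5 partial quotients, read off in order.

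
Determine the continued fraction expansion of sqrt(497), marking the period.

[22; (3, 2, 2, 5, 6, 5, 2, 2, 3, 44)]

Write x_i = (sqrt(497) + m_i)/d_i with (m_0, d_0) = (0, 1). a_0 = floor(sqrt(497)) = 22, since 22^2 = 484 <= 497 < 529 = 23^2.
Iterate m_{i+1} = d_i*a_i - m_i, d_{i+1} = (497 - m_{i+1}^2)/d_i, a_{i+1} = floor((a_0 + m_{i+1})/d_{i+1}):
  m_1 = 1*22 - 0 = 22, d_1 = (497 - 22^2)/1 = 13/1 = 13, a_1 = floor((22 + 22)/13) = 3.
  m_2 = 13*3 - 22 = 17, d_2 = (497 - 17^2)/13 = 208/13 = 16, a_2 = floor((22 + 17)/16) = 2.
  m_3 = 16*2 - 17 = 15, d_3 = (497 - 15^2)/16 = 272/16 = 17, a_3 = floor((22 + 15)/17) = 2.
  m_4 = 17*2 - 15 = 19, d_4 = (497 - 19^2)/17 = 136/17 = 8, a_4 = floor((22 + 19)/8) = 5.
  m_5 = 8*5 - 19 = 21, d_5 = (497 - 21^2)/8 = 56/8 = 7, a_5 = floor((22 + 21)/7) = 6.
  m_6 = 7*6 - 21 = 21, d_6 = (497 - 21^2)/7 = 56/7 = 8, a_6 = floor((22 + 21)/8) = 5.
  m_7 = 8*5 - 21 = 19, d_7 = (497 - 19^2)/8 = 136/8 = 17, a_7 = floor((22 + 19)/17) = 2.
  m_8 = 17*2 - 19 = 15, d_8 = (497 - 15^2)/17 = 272/17 = 16, a_8 = floor((22 + 15)/16) = 2.
  m_9 = 16*2 - 15 = 17, d_9 = (497 - 17^2)/16 = 208/16 = 13, a_9 = floor((22 + 17)/13) = 3.
  m_10 = 13*3 - 17 = 22, d_10 = (497 - 22^2)/13 = 13/13 = 1, a_10 = floor((22 + 22)/1) = 44.
  m_11 = 1*44 - 22 = 22, d_11 = (497 - 22^2)/1 = 13/1 = 13: (m_11, d_11) = (m_1, d_1) = (22, 13), so from here the quotients repeat a_1, ..., a_10; the period length is 10.
Hence the expansion of sqrt(497) is a_0 = 22 followed by the repeating block 3, 2, 2, 5, 6, 5, 2, 2, 3, 44 (period 10).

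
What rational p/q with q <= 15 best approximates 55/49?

9/8

Expand x = 55/49 as a continued fraction with the Euclidean algorithm:
  55 = 1*49 + 6, so a_0 = 1.
  49 = 8*6 + 1, so a_1 = 8.
  6 = 6*1 + 0, so a_2 = 6.
so x = [1; 8, 6].
Convergents (p_i = a_i*p_{i-1} + p_{i-2}, q_i = a_i*q_{i-1} + q_{i-2} with p_{-2}=0, p_{-1}=1, q_{-2}=1, q_{-1}=0), until the denominator exceeds 15:
  i=0: a_0=1, p_0 = 1*1 + 0 = 1, q_0 = 1*0 + 1 = 1.
  i=1: a_1=8, p_1 = 8*1 + 1 = 9, q_1 = 8*1 + 0 = 8.
  i=2: a_2=6, p_2 = 6*9 + 1 = 55, q_2 = 6*8 + 1 = 49.
q_2 = 49 > 15, so the last convergent with denominator <= 15 is p_1/q_1 = 9/8.
The closest fraction with denominator <= 15 is either p_1/q_1 or the intermediate fraction (k*p_1 + p_0)/(k*q_1 + q_0) with the largest k >= 1 whose denominator stays <= 15; these approach x as k grows, and every other convergent or intermediate fraction in range is farther away.
Largest k: floor((15 - q_0)/q_1) = floor((15 - 1)/8) = 1.
That gives (1*9 + 1)/(1*8 + 1) = 10/9.
Compare the errors: |x - 9/8| = |55*8 - 9*49|/(49*8) = 1/392, and |x - 10/9| = |55*9 - 10*49|/(49*9) = 5/441.
Cross-multiplying, 1*441 = 441 < 1960 = 5*392, so 1/392 is smaller: the convergent 9/8 is closer to x than 10/9.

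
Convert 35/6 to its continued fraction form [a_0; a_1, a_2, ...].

[5; 1, 5]

Run the Euclidean algorithm on 35 and 6; the successive quotients are the partial quotients a_0, a_1, ... (each step inverts the fractional part left over by the previous one):
  35 = 5*6 + 5, so a_0 = 5.
  6 = 1*5 + 1, so a_1 = 1.
  5 = 5*1 + 0, so a_2 = 5.
The remainder reaches 0 after 3 divisions, so the expansion has 3 partial quotients, read off in order.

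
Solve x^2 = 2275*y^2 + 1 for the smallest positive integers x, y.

(x, y) = (1574, 33)

First expand sqrt(2275) as a continued fraction. With x_i = (sqrt(2275) + m_i)/d_i and (m_0, d_0) = (0, 1): a_0 = floor(sqrt(2275)) = 47, since 47^2 = 2209 <= 2275 < 2304 = 48^2.
Iterate m_{i+1} = d_i*a_i - m_i, d_{i+1} = (2275 - m_{i+1}^2)/d_i, a_{i+1} = floor((a_0 + m_{i+1})/d_{i+1}):
  m_1 = 1*47 - 0 = 47, d_1 = (2275 - 47^2)/1 = 66/1 = 66, a_1 = floor((47 + 47)/66) = 1.
  m_2 = 66*1 - 47 = 19, d_2 = (2275 - 19^2)/66 = 1914/66 = 29, a_2 = floor((47 + 19)/29) = 2.
  m_3 = 29*2 - 19 = 39, d_3 = (2275 - 39^2)/29 = 754/29 = 26, a_3 = floor((47 + 39)/26) = 3.
  m_4 = 26*3 - 39 = 39, d_4 = (2275 - 39^2)/26 = 754/26 = 29, a_4 = floor((47 + 39)/29) = 2.
  m_5 = 29*2 - 39 = 19, d_5 = (2275 - 19^2)/29 = 1914/29 = 66, a_5 = floor((47 + 19)/66) = 1.
  m_6 = 66*1 - 19 = 47, d_6 = (2275 - 47^2)/66 = 66/66 = 1, a_6 = floor((47 + 47)/1) = 94.
  m_7 = 1*94 - 47 = 47, d_7 = (2275 - 47^2)/1 = 66/1 = 66: (m_7, d_7) = (m_1, d_1) = (47, 66), so from here the quotients repeat a_1, ..., a_6; the period length is 6.
So sqrt(2275) = [47; (1, 2, 3, 2, 1, 94)] with period length k = 6.
k is even, so the fundamental solution of x^2 - 2275y^2 = 1 is (p_{k-1}, q_{k-1}) = (p_5, q_5); compute convergents through index 5.
Convergents (p_i = a_i*p_{i-1} + p_{i-2}, q_i = a_i*q_{i-1} + q_{i-2} with p_{-2}=0, p_{-1}=1, q_{-2}=1, q_{-1}=0):
  i=0: a_0=47, p_0 = 47*1 + 0 = 47, q_0 = 47*0 + 1 = 1.
  i=1: a_1=1, p_1 = 1*47 + 1 = 48, q_1 = 1*1 + 0 = 1.
  i=2: a_2=2, p_2 = 2*48 + 47 = 143, q_2 = 2*1 + 1 = 3.
  i=3: a_3=3, p_3 = 3*143 + 48 = 477, q_3 = 3*3 + 1 = 10.
  i=4: a_4=2, p_4 = 2*477 + 143 = 1097, q_4 = 2*10 + 3 = 23.
  i=5: a_5=1, p_5 = 1*1097 + 477 = 1574, q_5 = 1*23 + 10 = 33.
Check: 1574^2 - 2275*33^2 = 2477476 - 2477475 = 1, so (x, y) = (1574, 33) solves the equation, and by the theorem it is the least positive solution.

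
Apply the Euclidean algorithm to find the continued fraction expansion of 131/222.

Run the Euclidean algorithm on 131 and 222; the successive quotients are the partial quotients a_0, a_1, ... (each step inverts the fractional part left over by the previous one):
  131 = 0*222 + 131, so a_0 = 0.
  222 = 1*131 + 91, so a_1 = 1.
  131 = 1*91 + 40, so a_2 = 1.
  91 = 2*40 + 11, so a_3 = 2.
  40 = 3*11 + 7, so a_4 = 3.
  11 = 1*7 + 4, so a_5 = 1.
  7 = 1*4 + 3, so a_6 = 1.
  4 = 1*3 + 1, so a_7 = 1.
  3 = 3*1 + 0, so a_8 = 3.
The remainder reaches 0 after 9 divisions, so the expansion has 9 partial quotients, read off in order.

[0; 1, 1, 2, 3, 1, 1, 1, 3]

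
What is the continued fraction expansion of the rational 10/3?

[3; 3]

Run the Euclidean algorithm on 10 and 3; the successive quotients are the partial quotients a_0, a_1, ... (each step inverts the fractional part left over by the previous one):
  10 = 3*3 + 1, so a_0 = 3.
  3 = 3*1 + 0, so a_1 = 3.
The remainder reaches 0 after 2 divisions, so the expansion has 2 partial quotients, read off in order.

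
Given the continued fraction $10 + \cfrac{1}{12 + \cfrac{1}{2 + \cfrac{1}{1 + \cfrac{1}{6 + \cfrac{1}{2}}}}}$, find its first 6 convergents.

10/1, 121/12, 252/25, 373/37, 2490/247, 5353/531

Using the convergent recurrence p_i = a_i*p_{i-1} + p_{i-2}, q_i = a_i*q_{i-1} + q_{i-2} with p_{-2}=0, p_{-1}=1, q_{-2}=1, q_{-1}=0:
  i=0: a_0=10, p_0 = 10*1 + 0 = 10, q_0 = 10*0 + 1 = 1.
  i=1: a_1=12, p_1 = 12*10 + 1 = 121, q_1 = 12*1 + 0 = 12.
  i=2: a_2=2, p_2 = 2*121 + 10 = 252, q_2 = 2*12 + 1 = 25.
  i=3: a_3=1, p_3 = 1*252 + 121 = 373, q_3 = 1*25 + 12 = 37.
  i=4: a_4=6, p_4 = 6*373 + 252 = 2490, q_4 = 6*37 + 25 = 247.
  i=5: a_5=2, p_5 = 2*2490 + 373 = 5353, q_5 = 2*247 + 37 = 531.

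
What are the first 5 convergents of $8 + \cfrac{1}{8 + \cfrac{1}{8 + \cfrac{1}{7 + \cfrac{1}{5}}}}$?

8/1, 65/8, 528/65, 3761/463, 19333/2380

Using the convergent recurrence p_i = a_i*p_{i-1} + p_{i-2}, q_i = a_i*q_{i-1} + q_{i-2} with p_{-2}=0, p_{-1}=1, q_{-2}=1, q_{-1}=0:
  i=0: a_0=8, p_0 = 8*1 + 0 = 8, q_0 = 8*0 + 1 = 1.
  i=1: a_1=8, p_1 = 8*8 + 1 = 65, q_1 = 8*1 + 0 = 8.
  i=2: a_2=8, p_2 = 8*65 + 8 = 528, q_2 = 8*8 + 1 = 65.
  i=3: a_3=7, p_3 = 7*528 + 65 = 3761, q_3 = 7*65 + 8 = 463.
  i=4: a_4=5, p_4 = 5*3761 + 528 = 19333, q_4 = 5*463 + 65 = 2380.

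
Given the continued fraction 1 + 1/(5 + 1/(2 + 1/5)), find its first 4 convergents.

1/1, 6/5, 13/11, 71/60

Using the convergent recurrence p_i = a_i*p_{i-1} + p_{i-2}, q_i = a_i*q_{i-1} + q_{i-2} with p_{-2}=0, p_{-1}=1, q_{-2}=1, q_{-1}=0:
  i=0: a_0=1, p_0 = 1*1 + 0 = 1, q_0 = 1*0 + 1 = 1.
  i=1: a_1=5, p_1 = 5*1 + 1 = 6, q_1 = 5*1 + 0 = 5.
  i=2: a_2=2, p_2 = 2*6 + 1 = 13, q_2 = 2*5 + 1 = 11.
  i=3: a_3=5, p_3 = 5*13 + 6 = 71, q_3 = 5*11 + 5 = 60.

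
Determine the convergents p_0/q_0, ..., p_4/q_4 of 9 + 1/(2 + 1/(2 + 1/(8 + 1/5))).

9/1, 19/2, 47/5, 395/42, 2022/215

Using the convergent recurrence p_i = a_i*p_{i-1} + p_{i-2}, q_i = a_i*q_{i-1} + q_{i-2} with p_{-2}=0, p_{-1}=1, q_{-2}=1, q_{-1}=0:
  i=0: a_0=9, p_0 = 9*1 + 0 = 9, q_0 = 9*0 + 1 = 1.
  i=1: a_1=2, p_1 = 2*9 + 1 = 19, q_1 = 2*1 + 0 = 2.
  i=2: a_2=2, p_2 = 2*19 + 9 = 47, q_2 = 2*2 + 1 = 5.
  i=3: a_3=8, p_3 = 8*47 + 19 = 395, q_3 = 8*5 + 2 = 42.
  i=4: a_4=5, p_4 = 5*395 + 47 = 2022, q_4 = 5*42 + 5 = 215.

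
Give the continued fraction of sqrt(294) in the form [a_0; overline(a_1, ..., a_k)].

[17; overline(6, 1, 4, 1, 6, 34)]

Write x_i = (sqrt(294) + m_i)/d_i with (m_0, d_0) = (0, 1). a_0 = floor(sqrt(294)) = 17, since 17^2 = 289 <= 294 < 324 = 18^2.
Iterate m_{i+1} = d_i*a_i - m_i, d_{i+1} = (294 - m_{i+1}^2)/d_i, a_{i+1} = floor((a_0 + m_{i+1})/d_{i+1}):
  m_1 = 1*17 - 0 = 17, d_1 = (294 - 17^2)/1 = 5/1 = 5, a_1 = floor((17 + 17)/5) = 6.
  m_2 = 5*6 - 17 = 13, d_2 = (294 - 13^2)/5 = 125/5 = 25, a_2 = floor((17 + 13)/25) = 1.
  m_3 = 25*1 - 13 = 12, d_3 = (294 - 12^2)/25 = 150/25 = 6, a_3 = floor((17 + 12)/6) = 4.
  m_4 = 6*4 - 12 = 12, d_4 = (294 - 12^2)/6 = 150/6 = 25, a_4 = floor((17 + 12)/25) = 1.
  m_5 = 25*1 - 12 = 13, d_5 = (294 - 13^2)/25 = 125/25 = 5, a_5 = floor((17 + 13)/5) = 6.
  m_6 = 5*6 - 13 = 17, d_6 = (294 - 17^2)/5 = 5/5 = 1, a_6 = floor((17 + 17)/1) = 34.
  m_7 = 1*34 - 17 = 17, d_7 = (294 - 17^2)/1 = 5/1 = 5: (m_7, d_7) = (m_1, d_1) = (17, 5), so from here the quotients repeat a_1, ..., a_6; the period length is 6.
Hence the expansion of sqrt(294) is a_0 = 17 followed by the repeating block 6, 1, 4, 1, 6, 34 (period 6).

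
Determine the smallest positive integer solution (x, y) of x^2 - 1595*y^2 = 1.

(x, y) = (639, 16)

First expand sqrt(1595) as a continued fraction. With x_i = (sqrt(1595) + m_i)/d_i and (m_0, d_0) = (0, 1): a_0 = floor(sqrt(1595)) = 39, since 39^2 = 1521 <= 1595 < 1600 = 40^2.
Iterate m_{i+1} = d_i*a_i - m_i, d_{i+1} = (1595 - m_{i+1}^2)/d_i, a_{i+1} = floor((a_0 + m_{i+1})/d_{i+1}):
  m_1 = 1*39 - 0 = 39, d_1 = (1595 - 39^2)/1 = 74/1 = 74, a_1 = floor((39 + 39)/74) = 1.
  m_2 = 74*1 - 39 = 35, d_2 = (1595 - 35^2)/74 = 370/74 = 5, a_2 = floor((39 + 35)/5) = 14.
  m_3 = 5*14 - 35 = 35, d_3 = (1595 - 35^2)/5 = 370/5 = 74, a_3 = floor((39 + 35)/74) = 1.
  m_4 = 74*1 - 35 = 39, d_4 = (1595 - 39^2)/74 = 74/74 = 1, a_4 = floor((39 + 39)/1) = 78.
  m_5 = 1*78 - 39 = 39, d_5 = (1595 - 39^2)/1 = 74/1 = 74: (m_5, d_5) = (m_1, d_1) = (39, 74), so from here the quotients repeat a_1, ..., a_4; the period length is 4.
So sqrt(1595) = [39; (1, 14, 1, 78)] with period length k = 4.
k is even, so the fundamental solution of x^2 - 1595y^2 = 1 is (p_{k-1}, q_{k-1}) = (p_3, q_3); compute convergents through index 3.
Convergents (p_i = a_i*p_{i-1} + p_{i-2}, q_i = a_i*q_{i-1} + q_{i-2} with p_{-2}=0, p_{-1}=1, q_{-2}=1, q_{-1}=0):
  i=0: a_0=39, p_0 = 39*1 + 0 = 39, q_0 = 39*0 + 1 = 1.
  i=1: a_1=1, p_1 = 1*39 + 1 = 40, q_1 = 1*1 + 0 = 1.
  i=2: a_2=14, p_2 = 14*40 + 39 = 599, q_2 = 14*1 + 1 = 15.
  i=3: a_3=1, p_3 = 1*599 + 40 = 639, q_3 = 1*15 + 1 = 16.
Check: 639^2 - 1595*16^2 = 408321 - 408320 = 1, so (x, y) = (639, 16) solves the equation, and by the theorem it is the least positive solution.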